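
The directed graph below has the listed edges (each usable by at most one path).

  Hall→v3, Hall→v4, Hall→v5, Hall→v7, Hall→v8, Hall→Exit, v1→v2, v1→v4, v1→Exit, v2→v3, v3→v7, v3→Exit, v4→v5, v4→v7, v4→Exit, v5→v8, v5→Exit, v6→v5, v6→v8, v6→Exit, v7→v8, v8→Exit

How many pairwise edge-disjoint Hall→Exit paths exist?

Assign every edge capacity 1; by Menger, the answer equals the max flow.
Path Hall→Exit (+1); total 1.
Path Hall→v3→Exit (+1); total 2.
Path Hall→v4→Exit (+1); total 3.
Path Hall→v5→Exit (+1); total 4.
Path Hall→v8→Exit (+1); total 5.
No residual Hall→Exit path; max flow = 5.
Certifying cut of size 5: {Hall→Exit, Hall→v3, Hall→v4, Hall→v5, v8→Exit}.

5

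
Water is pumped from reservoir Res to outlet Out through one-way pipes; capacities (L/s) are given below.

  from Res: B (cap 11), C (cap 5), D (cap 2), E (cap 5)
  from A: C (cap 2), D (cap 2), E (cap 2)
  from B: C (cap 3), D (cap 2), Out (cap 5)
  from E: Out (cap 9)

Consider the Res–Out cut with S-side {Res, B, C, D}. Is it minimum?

Given cut capacity: 5 + 5 = 10.
Augment Res→B→Out: bottleneck 5, flow now 5.
Augment Res→E→Out: bottleneck 5, flow now 10.
No augmenting path remains; maximum flow = 10.
Cut capacity 10 equals the max flow, so it is a minimum cut.

Yes — it is a minimum cut (capacity 10).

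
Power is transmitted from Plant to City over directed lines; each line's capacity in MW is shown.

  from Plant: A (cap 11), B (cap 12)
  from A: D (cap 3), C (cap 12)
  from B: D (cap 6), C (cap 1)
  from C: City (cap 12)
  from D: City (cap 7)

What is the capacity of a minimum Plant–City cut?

Augment Plant→A→C→City: bottleneck 11, flow now 11.
Augment Plant→B→C→City: bottleneck 1, flow now 12.
Augment Plant→B→D→City: bottleneck 6, flow now 18.
No augmenting path remains; maximum flow = 18.
By max-flow min-cut, the minimum cut capacity equals the max flow.
In the residual graph, reachable from Plant: {Plant, B}.
Min-cut edges: Plant→A (11), B→C (1), B→D (6); capacity 11 + 1 + 6 = 18.

18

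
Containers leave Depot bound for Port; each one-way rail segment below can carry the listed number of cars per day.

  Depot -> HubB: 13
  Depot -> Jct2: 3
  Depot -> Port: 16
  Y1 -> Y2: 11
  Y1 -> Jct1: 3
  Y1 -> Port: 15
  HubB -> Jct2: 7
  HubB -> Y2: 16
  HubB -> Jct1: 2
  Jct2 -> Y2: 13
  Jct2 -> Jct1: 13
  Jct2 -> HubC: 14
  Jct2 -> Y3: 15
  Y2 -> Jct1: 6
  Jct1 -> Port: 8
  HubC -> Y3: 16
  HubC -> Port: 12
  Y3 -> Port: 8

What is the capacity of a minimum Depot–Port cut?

32

Augment Depot→Port: bottleneck 16, flow now 16.
Augment Depot→HubB→Jct1→Port: bottleneck 2, flow now 18.
Augment Depot→Jct2→Jct1→Port: bottleneck 3, flow now 21.
Augment Depot→HubB→Jct2→Jct1→Port: bottleneck 3, flow now 24.
Augment Depot→HubB→Jct2→HubC→Port: bottleneck 4, flow now 28.
Augment Depot→HubB→Y2→Jct1→Jct2→HubC→Port: bottleneck 4, flow now 32. (uses reverse residual edge)
No augmenting path remains; maximum flow = 32.
By max-flow min-cut, the minimum cut capacity equals the max flow.
In the residual graph, reachable from Depot: {Depot}.
Min-cut edges: Depot→HubB (13), Depot→Jct2 (3), Depot→Port (16); capacity 13 + 3 + 16 = 32.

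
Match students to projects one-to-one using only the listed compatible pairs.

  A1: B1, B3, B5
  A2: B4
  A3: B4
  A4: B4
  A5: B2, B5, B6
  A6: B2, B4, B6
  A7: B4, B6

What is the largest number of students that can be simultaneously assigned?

5

Unit-capacity flow: source→left, listed edges, right→sink; max matching = max flow.
Augmenting path A1→B1 (+1); matched 1.
Augmenting path A2→B4 (+1); matched 2.
Augmenting path A5→B2 (+1); matched 3.
Augmenting path A6→B6 (+1); matched 4.
Augmenting path A7→B6→A6→B2→A5→B5 (+1); matched 5.
No augmenting path remains; maximum matching = 5.
König certificate: {A1, A5, A6, A7, B4} is a vertex cover of size 5 (every listed pair touches it), so no matching can be larger.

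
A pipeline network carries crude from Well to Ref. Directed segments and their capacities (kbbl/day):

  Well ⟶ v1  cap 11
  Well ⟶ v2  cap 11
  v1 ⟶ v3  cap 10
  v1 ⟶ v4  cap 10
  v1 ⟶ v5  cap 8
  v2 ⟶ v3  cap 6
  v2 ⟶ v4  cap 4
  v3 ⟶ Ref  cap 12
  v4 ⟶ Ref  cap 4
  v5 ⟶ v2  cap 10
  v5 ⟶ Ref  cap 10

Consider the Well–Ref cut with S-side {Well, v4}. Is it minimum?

Given cut capacity: 11 + 11 + 4 = 26.
Augment Well→v1→v3→Ref: bottleneck 10, flow now 10.
Augment Well→v1→v4→Ref: bottleneck 1, flow now 11.
Augment Well→v2→v3→Ref: bottleneck 2, flow now 13.
Augment Well→v2→v4→Ref: bottleneck 3, flow now 16.
Augment Well→v2→v3→v1→v5→Ref: bottleneck 4, flow now 20. (uses reverse residual edge)
Augment Well→v2→v4→v1→v5→Ref: bottleneck 1, flow now 21. (uses reverse residual edge)
No augmenting path remains; maximum flow = 21.
In the residual graph, reachable from Well: {Well, v2}.
Min-cut edges: Well→v1 (11), v2→v3 (6), v2→v4 (4); capacity 11 + 6 + 4 = 21.
Cut capacity 26 exceeds the max flow 21, so it is not minimum.

No — its capacity is 26, but the minimum cut has capacity 21.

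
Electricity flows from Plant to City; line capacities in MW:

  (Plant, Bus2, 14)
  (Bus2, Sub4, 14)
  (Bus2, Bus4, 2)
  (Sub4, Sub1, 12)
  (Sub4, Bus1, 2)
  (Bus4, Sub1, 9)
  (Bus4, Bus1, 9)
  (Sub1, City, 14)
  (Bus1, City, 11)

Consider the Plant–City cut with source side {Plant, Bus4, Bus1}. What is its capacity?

Edges leaving {Plant, Bus4, Bus1}: Plant→Bus2 (14), Bus4→Sub1 (9), Bus1→City (11).
Cut capacity = 14 + 9 + 11 = 34.

34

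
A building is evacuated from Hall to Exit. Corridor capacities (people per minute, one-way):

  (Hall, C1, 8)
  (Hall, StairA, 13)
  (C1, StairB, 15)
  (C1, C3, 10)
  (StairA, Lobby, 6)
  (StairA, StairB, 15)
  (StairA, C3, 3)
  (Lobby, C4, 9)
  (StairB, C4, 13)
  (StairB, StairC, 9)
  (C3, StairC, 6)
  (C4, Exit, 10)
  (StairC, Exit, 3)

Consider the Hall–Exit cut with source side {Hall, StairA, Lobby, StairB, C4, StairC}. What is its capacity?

Edges leaving {Hall, StairA, Lobby, StairB, C4, StairC}: Hall→C1 (8), StairA→C3 (3), C4→Exit (10), StairC→Exit (3).
Cut capacity = 8 + 3 + 10 + 3 = 24.

24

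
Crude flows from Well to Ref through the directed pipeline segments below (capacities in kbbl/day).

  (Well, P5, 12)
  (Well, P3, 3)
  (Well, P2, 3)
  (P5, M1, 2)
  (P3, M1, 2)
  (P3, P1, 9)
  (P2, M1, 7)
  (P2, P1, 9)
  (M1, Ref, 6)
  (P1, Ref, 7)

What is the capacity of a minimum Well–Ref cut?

8

Augment Well→P5→M1→Ref: bottleneck 2, flow now 2.
Augment Well→P3→M1→Ref: bottleneck 2, flow now 4.
Augment Well→P3→P1→Ref: bottleneck 1, flow now 5.
Augment Well→P2→M1→Ref: bottleneck 2, flow now 7.
Augment Well→P2→P1→Ref: bottleneck 1, flow now 8.
No augmenting path remains; maximum flow = 8.
By max-flow min-cut, the minimum cut capacity equals the max flow.
In the residual graph, reachable from Well: {Well, P5}.
Min-cut edges: Well→P3 (3), Well→P2 (3), P5→M1 (2); capacity 3 + 3 + 2 = 8.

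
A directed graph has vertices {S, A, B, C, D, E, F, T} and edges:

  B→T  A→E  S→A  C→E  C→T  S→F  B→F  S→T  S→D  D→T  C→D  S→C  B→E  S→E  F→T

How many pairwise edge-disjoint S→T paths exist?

Assign every edge capacity 1; by Menger, the answer equals the max flow.
Path S→T (+1); total 1.
Path S→C→T (+1); total 2.
Path S→D→T (+1); total 3.
Path S→F→T (+1); total 4.
No residual S→T path; max flow = 4.
Certifying cut of size 4: {S→C, S→D, S→F, S→T}.

4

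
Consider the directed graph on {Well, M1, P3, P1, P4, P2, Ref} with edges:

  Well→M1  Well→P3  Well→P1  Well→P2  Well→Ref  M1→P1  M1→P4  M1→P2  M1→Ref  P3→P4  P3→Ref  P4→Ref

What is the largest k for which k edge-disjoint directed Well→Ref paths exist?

3

Assign every edge capacity 1; by Menger, the answer equals the max flow.
Path Well→Ref (+1); total 1.
Path Well→M1→Ref (+1); total 2.
Path Well→P3→Ref (+1); total 3.
No residual Well→Ref path; max flow = 3.
Certifying cut of size 3: {Well→M1, Well→P3, Well→Ref}.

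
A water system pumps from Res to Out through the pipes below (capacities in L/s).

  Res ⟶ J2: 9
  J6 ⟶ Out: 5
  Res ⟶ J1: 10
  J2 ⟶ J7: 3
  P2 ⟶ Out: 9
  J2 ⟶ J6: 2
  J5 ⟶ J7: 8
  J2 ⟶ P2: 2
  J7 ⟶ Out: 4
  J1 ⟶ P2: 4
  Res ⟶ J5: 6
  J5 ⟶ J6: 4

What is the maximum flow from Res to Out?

Augment Res→J2→P2→Out: bottleneck 2, flow now 2.
Augment Res→J2→J7→Out: bottleneck 3, flow now 5.
Augment Res→J2→J6→Out: bottleneck 2, flow now 7.
Augment Res→J5→J7→Out: bottleneck 1, flow now 8.
Augment Res→J5→J6→Out: bottleneck 3, flow now 11.
Augment Res→J1→P2→Out: bottleneck 4, flow now 15.
No augmenting path remains; maximum flow = 15.
In the residual graph, reachable from Res: {Res, J2, J5, J1, J7, J6}.
Min-cut edges: J2→P2 (2), J1→P2 (4), J7→Out (4), J6→Out (5); capacity 2 + 4 + 4 + 5 = 15.
This cut is saturated, so no flow can exceed 15.

15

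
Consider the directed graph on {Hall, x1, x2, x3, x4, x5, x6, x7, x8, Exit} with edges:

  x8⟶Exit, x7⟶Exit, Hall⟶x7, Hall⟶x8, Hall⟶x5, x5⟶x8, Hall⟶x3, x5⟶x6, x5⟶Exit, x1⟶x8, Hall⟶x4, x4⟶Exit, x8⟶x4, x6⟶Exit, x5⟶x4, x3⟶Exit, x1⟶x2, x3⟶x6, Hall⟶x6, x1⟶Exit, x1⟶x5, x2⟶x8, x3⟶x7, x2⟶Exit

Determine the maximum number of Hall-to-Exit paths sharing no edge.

6

Assign every edge capacity 1; by Menger, the answer equals the max flow.
Path Hall→x3→Exit (+1); total 1.
Path Hall→x4→Exit (+1); total 2.
Path Hall→x5→Exit (+1); total 3.
Path Hall→x6→Exit (+1); total 4.
Path Hall→x7→Exit (+1); total 5.
Path Hall→x8→Exit (+1); total 6.
No residual Hall→Exit path; max flow = 6.
Certifying cut of size 6: {Hall→x3, Hall→x4, Hall→x5, Hall→x6, Hall→x7, Hall→x8}.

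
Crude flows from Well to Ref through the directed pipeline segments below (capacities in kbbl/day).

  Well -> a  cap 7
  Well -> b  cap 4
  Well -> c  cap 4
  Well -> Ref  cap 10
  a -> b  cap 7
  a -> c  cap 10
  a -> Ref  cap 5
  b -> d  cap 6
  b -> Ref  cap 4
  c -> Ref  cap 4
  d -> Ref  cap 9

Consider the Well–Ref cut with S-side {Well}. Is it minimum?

Given cut capacity: 7 + 4 + 4 + 10 = 25.
Augment Well→Ref: bottleneck 10, flow now 10.
Augment Well→a→Ref: bottleneck 5, flow now 15.
Augment Well→b→Ref: bottleneck 4, flow now 19.
Augment Well→c→Ref: bottleneck 4, flow now 23.
Augment Well→a→b→d→Ref: bottleneck 2, flow now 25.
No augmenting path remains; maximum flow = 25.
Cut capacity 25 equals the max flow, so it is a minimum cut.

Yes — it is a minimum cut (capacity 25).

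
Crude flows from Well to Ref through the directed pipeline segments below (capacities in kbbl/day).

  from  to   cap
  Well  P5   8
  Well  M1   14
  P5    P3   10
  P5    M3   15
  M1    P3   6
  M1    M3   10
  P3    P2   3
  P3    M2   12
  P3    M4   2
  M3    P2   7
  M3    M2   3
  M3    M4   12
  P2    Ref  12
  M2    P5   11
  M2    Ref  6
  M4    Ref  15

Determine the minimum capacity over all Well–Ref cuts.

Augment Well→P5→P3→P2→Ref: bottleneck 3, flow now 3.
Augment Well→P5→P3→M2→Ref: bottleneck 5, flow now 8.
Augment Well→M1→P3→M2→Ref: bottleneck 1, flow now 9.
Augment Well→M1→P3→M4→Ref: bottleneck 2, flow now 11.
Augment Well→M1→M3→P2→Ref: bottleneck 7, flow now 18.
Augment Well→M1→M3→M4→Ref: bottleneck 3, flow now 21.
Augment Well→M1→P3→P5→M3→M4→Ref: bottleneck 1, flow now 22. (uses reverse residual edge)
No augmenting path remains; maximum flow = 22.
By max-flow min-cut, the minimum cut capacity equals the max flow.
In the residual graph, reachable from Well: {Well}.
Min-cut edges: Well→P5 (8), Well→M1 (14); capacity 8 + 14 = 22.

22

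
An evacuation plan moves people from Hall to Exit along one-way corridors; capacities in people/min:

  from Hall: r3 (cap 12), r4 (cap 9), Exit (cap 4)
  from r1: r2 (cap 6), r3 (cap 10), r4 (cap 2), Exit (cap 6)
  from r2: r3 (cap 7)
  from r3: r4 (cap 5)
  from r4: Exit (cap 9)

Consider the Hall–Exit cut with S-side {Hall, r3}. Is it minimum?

No — its capacity is 18, but the minimum cut has capacity 13.

Given cut capacity: 9 + 4 + 5 = 18.
Augment Hall→Exit: bottleneck 4, flow now 4.
Augment Hall→r4→Exit: bottleneck 9, flow now 13.
No augmenting path remains; maximum flow = 13.
In the residual graph, reachable from Hall: {Hall, r3, r4}.
Min-cut edges: Hall→Exit (4), r4→Exit (9); capacity 4 + 9 = 13.
Cut capacity 18 exceeds the max flow 13, so it is not minimum.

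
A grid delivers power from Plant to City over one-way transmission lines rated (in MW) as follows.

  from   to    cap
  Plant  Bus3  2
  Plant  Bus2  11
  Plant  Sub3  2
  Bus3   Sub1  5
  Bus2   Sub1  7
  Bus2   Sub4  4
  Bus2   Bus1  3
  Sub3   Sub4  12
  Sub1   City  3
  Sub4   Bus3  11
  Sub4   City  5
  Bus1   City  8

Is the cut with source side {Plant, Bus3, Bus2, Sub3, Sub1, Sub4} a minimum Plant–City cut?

Yes — it is a minimum cut (capacity 11).

Given cut capacity: 3 + 3 + 5 = 11.
Augment Plant→Bus3→Sub1→City: bottleneck 2, flow now 2.
Augment Plant→Bus2→Sub1→City: bottleneck 1, flow now 3.
Augment Plant→Bus2→Sub4→City: bottleneck 4, flow now 7.
Augment Plant→Bus2→Bus1→City: bottleneck 3, flow now 10.
Augment Plant→Sub3→Sub4→City: bottleneck 1, flow now 11.
No augmenting path remains; maximum flow = 11.
Cut capacity 11 equals the max flow, so it is a minimum cut.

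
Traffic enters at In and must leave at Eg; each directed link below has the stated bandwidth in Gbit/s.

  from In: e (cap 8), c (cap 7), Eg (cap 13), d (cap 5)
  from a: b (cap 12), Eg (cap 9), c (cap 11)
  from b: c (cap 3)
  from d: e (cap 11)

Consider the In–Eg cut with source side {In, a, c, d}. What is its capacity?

Edges leaving {In, a, c, d}: In→e (8), In→Eg (13), a→b (12), a→Eg (9), d→e (11).
Cut capacity = 8 + 13 + 12 + 9 + 11 = 53.

53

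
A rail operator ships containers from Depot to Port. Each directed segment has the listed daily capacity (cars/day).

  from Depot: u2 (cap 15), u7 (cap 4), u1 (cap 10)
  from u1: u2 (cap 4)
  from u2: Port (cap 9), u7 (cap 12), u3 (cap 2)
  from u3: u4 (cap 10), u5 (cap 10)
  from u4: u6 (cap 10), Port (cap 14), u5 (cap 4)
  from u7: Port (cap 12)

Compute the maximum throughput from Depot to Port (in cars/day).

Augment Depot→u2→Port: bottleneck 9, flow now 9.
Augment Depot→u7→Port: bottleneck 4, flow now 13.
Augment Depot→u2→u7→Port: bottleneck 6, flow now 19.
Augment Depot→u1→u2→u7→Port: bottleneck 2, flow now 21.
Augment Depot→u1→u2→u3→u4→Port: bottleneck 2, flow now 23.
No augmenting path remains; maximum flow = 23.
In the residual graph, reachable from Depot: {Depot, u1}.
Min-cut edges: Depot→u2 (15), Depot→u7 (4), u1→u2 (4); capacity 15 + 4 + 4 = 23.
This cut is saturated, so no flow can exceed 23.

23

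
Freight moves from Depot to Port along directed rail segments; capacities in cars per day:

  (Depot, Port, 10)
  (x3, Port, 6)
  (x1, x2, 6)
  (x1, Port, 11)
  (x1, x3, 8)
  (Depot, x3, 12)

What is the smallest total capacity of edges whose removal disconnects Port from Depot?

16

Augment Depot→Port: bottleneck 10, flow now 10.
Augment Depot→x3→Port: bottleneck 6, flow now 16.
No augmenting path remains; maximum flow = 16.
By max-flow min-cut, the minimum cut capacity equals the max flow.
In the residual graph, reachable from Depot: {Depot, x3}.
Min-cut edges: Depot→Port (10), x3→Port (6); capacity 10 + 6 = 16.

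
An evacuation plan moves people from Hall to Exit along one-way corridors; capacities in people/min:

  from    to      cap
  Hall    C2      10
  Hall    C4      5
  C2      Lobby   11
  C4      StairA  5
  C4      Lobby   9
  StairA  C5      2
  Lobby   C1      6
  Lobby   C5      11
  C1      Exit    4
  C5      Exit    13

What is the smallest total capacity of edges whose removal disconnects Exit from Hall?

Augment Hall→C2→Lobby→C1→Exit: bottleneck 4, flow now 4.
Augment Hall→C2→Lobby→C5→Exit: bottleneck 6, flow now 10.
Augment Hall→C4→StairA→C5→Exit: bottleneck 2, flow now 12.
Augment Hall→C4→Lobby→C5→Exit: bottleneck 3, flow now 15.
No augmenting path remains; maximum flow = 15.
By max-flow min-cut, the minimum cut capacity equals the max flow.
In the residual graph, reachable from Hall: {Hall}.
Min-cut edges: Hall→C2 (10), Hall→C4 (5); capacity 10 + 5 = 15.

15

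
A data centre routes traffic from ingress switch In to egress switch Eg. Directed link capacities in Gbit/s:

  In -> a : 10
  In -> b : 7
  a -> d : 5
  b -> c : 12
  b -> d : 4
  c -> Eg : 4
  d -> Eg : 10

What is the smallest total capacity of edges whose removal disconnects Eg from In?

Augment In→a→d→Eg: bottleneck 5, flow now 5.
Augment In→b→c→Eg: bottleneck 4, flow now 9.
Augment In→b→d→Eg: bottleneck 3, flow now 12.
No augmenting path remains; maximum flow = 12.
By max-flow min-cut, the minimum cut capacity equals the max flow.
In the residual graph, reachable from In: {In, a}.
Min-cut edges: In→b (7), a→d (5); capacity 7 + 5 = 12.

12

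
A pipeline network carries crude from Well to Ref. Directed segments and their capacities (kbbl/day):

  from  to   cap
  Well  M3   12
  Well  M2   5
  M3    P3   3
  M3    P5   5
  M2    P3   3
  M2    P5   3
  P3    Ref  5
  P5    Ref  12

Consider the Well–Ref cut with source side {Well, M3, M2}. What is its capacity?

Edges leaving {Well, M3, M2}: M3→P3 (3), M3→P5 (5), M2→P3 (3), M2→P5 (3).
Cut capacity = 3 + 5 + 3 + 3 = 14.

14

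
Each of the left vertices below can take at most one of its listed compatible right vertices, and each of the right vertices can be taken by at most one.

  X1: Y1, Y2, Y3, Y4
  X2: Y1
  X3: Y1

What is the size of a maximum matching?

Unit-capacity flow: source→left, listed edges, right→sink; max matching = max flow.
Augmenting path X1→Y1 (+1); matched 1.
Augmenting path X2→Y1→X1→Y2 (+1); matched 2.
No augmenting path remains; maximum matching = 2.
König certificate: {X1, Y1} is a vertex cover of size 2 (every listed pair touches it), so no matching can be larger.

2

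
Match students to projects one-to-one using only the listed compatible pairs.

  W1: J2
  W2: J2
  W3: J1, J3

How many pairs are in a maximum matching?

Unit-capacity flow: source→left, listed edges, right→sink; max matching = max flow.
Augmenting path W1→J2 (+1); matched 1.
Augmenting path W3→J1 (+1); matched 2.
No augmenting path remains; maximum matching = 2.
König certificate: {W3, J2} is a vertex cover of size 2 (every listed pair touches it), so no matching can be larger.

2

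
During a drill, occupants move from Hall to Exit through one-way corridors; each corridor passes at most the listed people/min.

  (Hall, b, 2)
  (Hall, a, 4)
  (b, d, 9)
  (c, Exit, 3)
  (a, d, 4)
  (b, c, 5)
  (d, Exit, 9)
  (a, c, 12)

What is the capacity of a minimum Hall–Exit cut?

6

Augment Hall→a→c→Exit: bottleneck 3, flow now 3.
Augment Hall→a→d→Exit: bottleneck 1, flow now 4.
Augment Hall→b→d→Exit: bottleneck 2, flow now 6.
No augmenting path remains; maximum flow = 6.
By max-flow min-cut, the minimum cut capacity equals the max flow.
In the residual graph, reachable from Hall: {Hall}.
Min-cut edges: Hall→a (4), Hall→b (2); capacity 4 + 2 = 6.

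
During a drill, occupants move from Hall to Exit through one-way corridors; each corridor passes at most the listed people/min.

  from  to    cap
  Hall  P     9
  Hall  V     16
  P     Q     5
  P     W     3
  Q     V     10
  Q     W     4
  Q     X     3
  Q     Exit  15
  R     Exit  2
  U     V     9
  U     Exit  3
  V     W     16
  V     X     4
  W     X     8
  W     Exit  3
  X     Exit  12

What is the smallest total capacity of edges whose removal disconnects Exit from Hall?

20

Augment Hall→P→Q→Exit: bottleneck 5, flow now 5.
Augment Hall→P→W→Exit: bottleneck 3, flow now 8.
Augment Hall→V→X→Exit: bottleneck 4, flow now 12.
Augment Hall→V→W→X→Exit: bottleneck 8, flow now 20.
No augmenting path remains; maximum flow = 20.
By max-flow min-cut, the minimum cut capacity equals the max flow.
In the residual graph, reachable from Hall: {Hall, P, V, W}.
Min-cut edges: P→Q (5), V→X (4), W→X (8), W→Exit (3); capacity 5 + 4 + 8 + 3 = 20.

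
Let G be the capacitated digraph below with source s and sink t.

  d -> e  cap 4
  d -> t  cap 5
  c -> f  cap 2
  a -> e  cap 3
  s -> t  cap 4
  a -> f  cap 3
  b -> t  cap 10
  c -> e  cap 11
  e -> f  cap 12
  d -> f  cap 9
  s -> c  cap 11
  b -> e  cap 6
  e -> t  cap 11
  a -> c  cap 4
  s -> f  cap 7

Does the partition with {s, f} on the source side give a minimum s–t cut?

Given cut capacity: 11 + 4 = 15.
Augment s→t: bottleneck 4, flow now 4.
Augment s→c→e→t: bottleneck 11, flow now 15.
No augmenting path remains; maximum flow = 15.
Cut capacity 15 equals the max flow, so it is a minimum cut.

Yes — it is a minimum cut (capacity 15).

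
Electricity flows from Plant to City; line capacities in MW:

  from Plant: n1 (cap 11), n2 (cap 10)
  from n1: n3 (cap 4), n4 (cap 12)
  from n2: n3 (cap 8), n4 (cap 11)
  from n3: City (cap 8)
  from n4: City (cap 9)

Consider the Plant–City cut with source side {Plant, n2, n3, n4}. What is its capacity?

28

Edges leaving {Plant, n2, n3, n4}: Plant→n1 (11), n3→City (8), n4→City (9).
Cut capacity = 11 + 8 + 9 = 28.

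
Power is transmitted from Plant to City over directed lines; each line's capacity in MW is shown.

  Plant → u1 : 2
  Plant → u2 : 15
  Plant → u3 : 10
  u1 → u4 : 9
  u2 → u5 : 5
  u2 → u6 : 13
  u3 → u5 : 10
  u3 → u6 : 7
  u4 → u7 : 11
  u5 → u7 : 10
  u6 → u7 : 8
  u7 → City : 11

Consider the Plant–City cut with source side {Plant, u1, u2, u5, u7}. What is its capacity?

43

Edges leaving {Plant, u1, u2, u5, u7}: Plant→u3 (10), u1→u4 (9), u2→u6 (13), u7→City (11).
Cut capacity = 10 + 9 + 13 + 11 = 43.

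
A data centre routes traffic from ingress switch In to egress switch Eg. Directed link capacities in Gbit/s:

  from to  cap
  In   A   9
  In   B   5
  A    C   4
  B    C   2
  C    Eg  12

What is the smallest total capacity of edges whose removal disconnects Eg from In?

6

Augment In→A→C→Eg: bottleneck 4, flow now 4.
Augment In→B→C→Eg: bottleneck 2, flow now 6.
No augmenting path remains; maximum flow = 6.
By max-flow min-cut, the minimum cut capacity equals the max flow.
In the residual graph, reachable from In: {In, A, B}.
Min-cut edges: A→C (4), B→C (2); capacity 4 + 2 = 6.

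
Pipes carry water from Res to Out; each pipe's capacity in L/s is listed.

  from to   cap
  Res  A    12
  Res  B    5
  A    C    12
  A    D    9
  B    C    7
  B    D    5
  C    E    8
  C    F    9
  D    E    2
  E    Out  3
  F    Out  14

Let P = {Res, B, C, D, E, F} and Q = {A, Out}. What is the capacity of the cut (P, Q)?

Edges leaving {Res, B, C, D, E, F}: Res→A (12), E→Out (3), F→Out (14).
Cut capacity = 12 + 3 + 14 = 29.

29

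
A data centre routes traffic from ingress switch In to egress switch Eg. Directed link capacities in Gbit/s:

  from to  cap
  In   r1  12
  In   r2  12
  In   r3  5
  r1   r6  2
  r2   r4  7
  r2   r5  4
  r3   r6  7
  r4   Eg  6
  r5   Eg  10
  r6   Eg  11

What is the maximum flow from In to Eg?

17

Augment In→r1→r6→Eg: bottleneck 2, flow now 2.
Augment In→r2→r4→Eg: bottleneck 6, flow now 8.
Augment In→r2→r5→Eg: bottleneck 4, flow now 12.
Augment In→r3→r6→Eg: bottleneck 5, flow now 17.
No augmenting path remains; maximum flow = 17.
In the residual graph, reachable from In: {In, r1, r2, r4}.
Min-cut edges: In→r3 (5), r1→r6 (2), r2→r5 (4), r4→Eg (6); capacity 5 + 2 + 4 + 6 = 17.
This cut is saturated, so no flow can exceed 17.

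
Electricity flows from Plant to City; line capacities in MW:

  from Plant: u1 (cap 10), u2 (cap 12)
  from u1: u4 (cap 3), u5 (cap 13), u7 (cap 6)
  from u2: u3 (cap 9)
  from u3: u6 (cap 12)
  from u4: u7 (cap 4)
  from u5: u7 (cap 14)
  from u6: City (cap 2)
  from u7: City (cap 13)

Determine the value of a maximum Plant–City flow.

Augment Plant→u1→u7→City: bottleneck 6, flow now 6.
Augment Plant→u1→u4→u7→City: bottleneck 3, flow now 9.
Augment Plant→u1→u5→u7→City: bottleneck 1, flow now 10.
Augment Plant→u2→u3→u6→City: bottleneck 2, flow now 12.
No augmenting path remains; maximum flow = 12.
In the residual graph, reachable from Plant: {Plant, u2, u3, u6}.
Min-cut edges: Plant→u1 (10), u6→City (2); capacity 10 + 2 = 12.
This cut is saturated, so no flow can exceed 12.

12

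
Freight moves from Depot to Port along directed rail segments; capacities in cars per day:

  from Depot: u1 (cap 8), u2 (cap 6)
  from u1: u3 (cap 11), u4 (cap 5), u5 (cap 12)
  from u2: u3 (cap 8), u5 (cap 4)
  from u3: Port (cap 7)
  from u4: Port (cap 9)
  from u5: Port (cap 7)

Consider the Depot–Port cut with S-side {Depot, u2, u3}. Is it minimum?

No — its capacity is 19, but the minimum cut has capacity 14.

Given cut capacity: 8 + 4 + 7 = 19.
Augment Depot→u1→u3→Port: bottleneck 7, flow now 7.
Augment Depot→u1→u4→Port: bottleneck 1, flow now 8.
Augment Depot→u2→u5→Port: bottleneck 4, flow now 12.
Augment Depot→u2→u3→u1→u4→Port: bottleneck 2, flow now 14. (uses reverse residual edge)
No augmenting path remains; maximum flow = 14.
In the residual graph, reachable from Depot: {Depot}.
Min-cut edges: Depot→u1 (8), Depot→u2 (6); capacity 8 + 6 = 14.
Cut capacity 19 exceeds the max flow 14, so it is not minimum.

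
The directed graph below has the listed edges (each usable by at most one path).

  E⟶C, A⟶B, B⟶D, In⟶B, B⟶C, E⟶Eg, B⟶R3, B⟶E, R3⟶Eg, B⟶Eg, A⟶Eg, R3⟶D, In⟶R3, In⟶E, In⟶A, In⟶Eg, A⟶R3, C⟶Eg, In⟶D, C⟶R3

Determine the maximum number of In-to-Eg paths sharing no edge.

Assign every edge capacity 1; by Menger, the answer equals the max flow.
Path In→Eg (+1); total 1.
Path In→B→Eg (+1); total 2.
Path In→E→Eg (+1); total 3.
Path In→A→Eg (+1); total 4.
Path In→R3→Eg (+1); total 5.
No residual In→Eg path; max flow = 5.
Certifying cut of size 5: {In→A, In→B, In→E, In→Eg, In→R3}.

5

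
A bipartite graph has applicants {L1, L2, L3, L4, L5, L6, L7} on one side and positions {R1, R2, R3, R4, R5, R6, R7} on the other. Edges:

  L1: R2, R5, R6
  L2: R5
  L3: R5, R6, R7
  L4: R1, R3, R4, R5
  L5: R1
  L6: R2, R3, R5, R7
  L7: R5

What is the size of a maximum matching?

6

Unit-capacity flow: source→left, listed edges, right→sink; max matching = max flow.
Augmenting path L1→R2 (+1); matched 1.
Augmenting path L2→R5 (+1); matched 2.
Augmenting path L3→R6 (+1); matched 3.
Augmenting path L4→R1 (+1); matched 4.
Augmenting path L6→R3 (+1); matched 5.
Augmenting path L5→R1→L4→R4 (+1); matched 6.
No augmenting path remains; maximum matching = 6.
König certificate: {L1, L3, L4, L5, L6, R5} is a vertex cover of size 6 (every listed pair touches it), so no matching can be larger.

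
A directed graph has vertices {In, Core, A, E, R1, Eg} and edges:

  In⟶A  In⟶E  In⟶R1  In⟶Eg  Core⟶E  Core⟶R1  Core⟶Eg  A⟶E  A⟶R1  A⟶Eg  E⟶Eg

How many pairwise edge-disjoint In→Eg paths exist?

Assign every edge capacity 1; by Menger, the answer equals the max flow.
Path In→Eg (+1); total 1.
Path In→A→Eg (+1); total 2.
Path In→E→Eg (+1); total 3.
No residual In→Eg path; max flow = 3.
Certifying cut of size 3: {In→A, In→E, In→Eg}.

3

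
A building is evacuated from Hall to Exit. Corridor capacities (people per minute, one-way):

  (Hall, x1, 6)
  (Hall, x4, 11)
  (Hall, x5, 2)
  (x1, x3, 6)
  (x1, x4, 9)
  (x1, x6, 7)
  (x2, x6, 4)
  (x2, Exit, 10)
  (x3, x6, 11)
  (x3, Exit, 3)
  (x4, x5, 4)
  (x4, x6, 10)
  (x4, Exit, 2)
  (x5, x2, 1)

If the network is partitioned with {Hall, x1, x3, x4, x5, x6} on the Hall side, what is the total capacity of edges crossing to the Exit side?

6

Edges leaving {Hall, x1, x3, x4, x5, x6}: x3→Exit (3), x4→Exit (2), x5→x2 (1).
Cut capacity = 3 + 2 + 1 = 6.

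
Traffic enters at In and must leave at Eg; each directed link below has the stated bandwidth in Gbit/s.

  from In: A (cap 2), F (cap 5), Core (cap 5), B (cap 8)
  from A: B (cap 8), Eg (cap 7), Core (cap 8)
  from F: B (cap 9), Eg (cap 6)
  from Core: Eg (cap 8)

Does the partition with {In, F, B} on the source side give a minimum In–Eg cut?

Given cut capacity: 2 + 5 + 6 = 13.
Augment In→A→Eg: bottleneck 2, flow now 2.
Augment In→F→Eg: bottleneck 5, flow now 7.
Augment In→Core→Eg: bottleneck 5, flow now 12.
No augmenting path remains; maximum flow = 12.
In the residual graph, reachable from In: {In, B}.
Min-cut edges: In→A (2), In→F (5), In→Core (5); capacity 2 + 5 + 5 = 12.
Cut capacity 13 exceeds the max flow 12, so it is not minimum.

No — its capacity is 13, but the minimum cut has capacity 12.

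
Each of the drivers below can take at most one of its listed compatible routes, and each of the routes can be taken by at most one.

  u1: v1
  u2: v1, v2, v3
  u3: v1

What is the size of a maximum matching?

Unit-capacity flow: source→left, listed edges, right→sink; max matching = max flow.
Augmenting path u1→v1 (+1); matched 1.
Augmenting path u2→v2 (+1); matched 2.
No augmenting path remains; maximum matching = 2.
König certificate: {u2, v1} is a vertex cover of size 2 (every listed pair touches it), so no matching can be larger.

2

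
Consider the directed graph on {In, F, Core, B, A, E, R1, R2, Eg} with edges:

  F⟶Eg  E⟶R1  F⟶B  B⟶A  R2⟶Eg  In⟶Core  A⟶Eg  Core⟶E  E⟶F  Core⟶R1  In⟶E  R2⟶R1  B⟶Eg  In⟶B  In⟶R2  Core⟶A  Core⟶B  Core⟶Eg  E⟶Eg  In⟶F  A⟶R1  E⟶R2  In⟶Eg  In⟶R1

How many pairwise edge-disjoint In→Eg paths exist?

6

Assign every edge capacity 1; by Menger, the answer equals the max flow.
Path In→Eg (+1); total 1.
Path In→F→Eg (+1); total 2.
Path In→Core→Eg (+1); total 3.
Path In→B→Eg (+1); total 4.
Path In→E→Eg (+1); total 5.
Path In→R2→Eg (+1); total 6.
No residual In→Eg path; max flow = 6.
Certifying cut of size 6: {In→B, In→Core, In→E, In→Eg, In→F, In→R2}.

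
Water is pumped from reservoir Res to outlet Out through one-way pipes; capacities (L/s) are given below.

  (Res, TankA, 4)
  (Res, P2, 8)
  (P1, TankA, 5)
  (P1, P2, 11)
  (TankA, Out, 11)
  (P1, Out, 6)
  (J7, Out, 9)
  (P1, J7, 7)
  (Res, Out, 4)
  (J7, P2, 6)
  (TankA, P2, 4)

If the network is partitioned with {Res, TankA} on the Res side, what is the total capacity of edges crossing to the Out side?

Edges leaving {Res, TankA}: Res→P2 (8), Res→Out (4), TankA→P2 (4), TankA→Out (11).
Cut capacity = 8 + 4 + 4 + 11 = 27.

27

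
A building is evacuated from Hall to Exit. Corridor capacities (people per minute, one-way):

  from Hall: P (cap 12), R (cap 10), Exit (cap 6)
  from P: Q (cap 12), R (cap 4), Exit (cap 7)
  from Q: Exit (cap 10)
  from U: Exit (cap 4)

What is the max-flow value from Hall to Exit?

18

Augment Hall→Exit: bottleneck 6, flow now 6.
Augment Hall→P→Exit: bottleneck 7, flow now 13.
Augment Hall→P→Q→Exit: bottleneck 5, flow now 18.
No augmenting path remains; maximum flow = 18.
In the residual graph, reachable from Hall: {Hall, R}.
Min-cut edges: Hall→P (12), Hall→Exit (6); capacity 12 + 6 = 18.
This cut is saturated, so no flow can exceed 18.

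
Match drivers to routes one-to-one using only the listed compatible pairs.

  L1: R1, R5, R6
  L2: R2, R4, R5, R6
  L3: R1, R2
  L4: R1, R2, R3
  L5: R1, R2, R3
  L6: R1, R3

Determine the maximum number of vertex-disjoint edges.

5

Unit-capacity flow: source→left, listed edges, right→sink; max matching = max flow.
Augmenting path L1→R1 (+1); matched 1.
Augmenting path L2→R2 (+1); matched 2.
Augmenting path L4→R3 (+1); matched 3.
Augmenting path L3→R1→L1→R5 (+1); matched 4.
Augmenting path L5→R2→L2→R4 (+1); matched 5.
No augmenting path remains; maximum matching = 5.
König certificate: {L1, L2, R1, R2, R3} is a vertex cover of size 5 (every listed pair touches it), so no matching can be larger.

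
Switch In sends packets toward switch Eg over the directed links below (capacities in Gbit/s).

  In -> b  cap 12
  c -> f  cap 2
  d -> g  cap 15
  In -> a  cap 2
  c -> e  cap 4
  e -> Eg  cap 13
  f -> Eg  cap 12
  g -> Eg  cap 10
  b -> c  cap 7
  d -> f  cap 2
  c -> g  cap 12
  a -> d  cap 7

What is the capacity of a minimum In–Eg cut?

9

Augment In→a→d→f→Eg: bottleneck 2, flow now 2.
Augment In→b→c→e→Eg: bottleneck 4, flow now 6.
Augment In→b→c→f→Eg: bottleneck 2, flow now 8.
Augment In→b→c→g→Eg: bottleneck 1, flow now 9.
No augmenting path remains; maximum flow = 9.
By max-flow min-cut, the minimum cut capacity equals the max flow.
In the residual graph, reachable from In: {In, b}.
Min-cut edges: In→a (2), b→c (7); capacity 2 + 7 = 9.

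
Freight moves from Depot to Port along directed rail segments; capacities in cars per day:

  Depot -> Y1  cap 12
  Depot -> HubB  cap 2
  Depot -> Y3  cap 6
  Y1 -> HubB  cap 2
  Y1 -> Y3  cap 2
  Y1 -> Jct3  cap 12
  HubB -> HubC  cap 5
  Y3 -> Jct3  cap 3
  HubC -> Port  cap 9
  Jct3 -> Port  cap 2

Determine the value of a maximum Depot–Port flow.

6

Augment Depot→Y1→Jct3→Port: bottleneck 2, flow now 2.
Augment Depot→HubB→HubC→Port: bottleneck 2, flow now 4.
Augment Depot→Y1→HubB→HubC→Port: bottleneck 2, flow now 6.
No augmenting path remains; maximum flow = 6.
In the residual graph, reachable from Depot: {Depot, Y1, Y3, Jct3}.
Min-cut edges: Depot→HubB (2), Y1→HubB (2), Jct3→Port (2); capacity 2 + 2 + 2 = 6.
This cut is saturated, so no flow can exceed 6.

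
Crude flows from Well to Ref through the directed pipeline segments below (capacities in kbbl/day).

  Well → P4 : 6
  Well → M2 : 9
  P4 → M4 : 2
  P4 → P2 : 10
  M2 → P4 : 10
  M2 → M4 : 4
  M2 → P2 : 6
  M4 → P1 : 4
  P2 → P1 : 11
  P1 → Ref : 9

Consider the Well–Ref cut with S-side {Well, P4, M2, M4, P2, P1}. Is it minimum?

Given cut capacity: 9 = 9.
Augment Well→P4→M4→P1→Ref: bottleneck 2, flow now 2.
Augment Well→P4→P2→P1→Ref: bottleneck 4, flow now 6.
Augment Well→M2→M4→P1→Ref: bottleneck 2, flow now 8.
Augment Well→M2→P2→P1→Ref: bottleneck 1, flow now 9.
No augmenting path remains; maximum flow = 9.
Cut capacity 9 equals the max flow, so it is a minimum cut.

Yes — it is a minimum cut (capacity 9).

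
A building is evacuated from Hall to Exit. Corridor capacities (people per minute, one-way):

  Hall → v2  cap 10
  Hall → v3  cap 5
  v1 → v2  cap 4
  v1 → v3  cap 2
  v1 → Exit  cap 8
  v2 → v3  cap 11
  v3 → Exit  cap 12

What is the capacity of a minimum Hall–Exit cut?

Augment Hall→v3→Exit: bottleneck 5, flow now 5.
Augment Hall→v2→v3→Exit: bottleneck 7, flow now 12.
No augmenting path remains; maximum flow = 12.
By max-flow min-cut, the minimum cut capacity equals the max flow.
In the residual graph, reachable from Hall: {Hall, v2, v3}.
Min-cut edges: v3→Exit (12); capacity 12 = 12.

12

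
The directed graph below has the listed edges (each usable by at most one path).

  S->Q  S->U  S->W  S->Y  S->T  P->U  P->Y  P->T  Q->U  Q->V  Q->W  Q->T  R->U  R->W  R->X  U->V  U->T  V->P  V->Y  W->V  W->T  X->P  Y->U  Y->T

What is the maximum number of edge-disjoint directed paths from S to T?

5

Assign every edge capacity 1; by Menger, the answer equals the max flow.
Path S→T (+1); total 1.
Path S→Q→T (+1); total 2.
Path S→U→T (+1); total 3.
Path S→W→T (+1); total 4.
Path S→Y→T (+1); total 5.
No residual S→T path; max flow = 5.
Certifying cut of size 5: {S→Q, S→T, S→U, S→W, S→Y}.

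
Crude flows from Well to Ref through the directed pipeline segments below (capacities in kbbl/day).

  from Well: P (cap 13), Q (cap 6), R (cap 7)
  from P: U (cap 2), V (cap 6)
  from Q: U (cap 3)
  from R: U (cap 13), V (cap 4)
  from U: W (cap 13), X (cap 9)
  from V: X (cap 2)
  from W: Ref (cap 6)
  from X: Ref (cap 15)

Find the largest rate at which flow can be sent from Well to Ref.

14

Augment Well→P→U→W→Ref: bottleneck 2, flow now 2.
Augment Well→P→V→X→Ref: bottleneck 2, flow now 4.
Augment Well→Q→U→W→Ref: bottleneck 3, flow now 7.
Augment Well→R→U→W→Ref: bottleneck 1, flow now 8.
Augment Well→R→U→X→Ref: bottleneck 6, flow now 14.
No augmenting path remains; maximum flow = 14.
In the residual graph, reachable from Well: {Well, P, Q, V}.
Min-cut edges: Well→R (7), P→U (2), Q→U (3), V→X (2); capacity 7 + 2 + 3 + 2 = 14.
This cut is saturated, so no flow can exceed 14.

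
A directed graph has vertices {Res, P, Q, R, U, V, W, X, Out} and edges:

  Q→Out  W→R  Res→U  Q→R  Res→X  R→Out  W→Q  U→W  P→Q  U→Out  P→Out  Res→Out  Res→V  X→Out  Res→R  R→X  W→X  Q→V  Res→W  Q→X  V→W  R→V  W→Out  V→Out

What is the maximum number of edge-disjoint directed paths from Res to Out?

6

Assign every edge capacity 1; by Menger, the answer equals the max flow.
Path Res→Out (+1); total 1.
Path Res→R→Out (+1); total 2.
Path Res→U→Out (+1); total 3.
Path Res→V→Out (+1); total 4.
Path Res→W→Out (+1); total 5.
Path Res→X→Out (+1); total 6.
No residual Res→Out path; max flow = 6.
Certifying cut of size 6: {Res→Out, Res→R, Res→U, Res→V, Res→W, Res→X}.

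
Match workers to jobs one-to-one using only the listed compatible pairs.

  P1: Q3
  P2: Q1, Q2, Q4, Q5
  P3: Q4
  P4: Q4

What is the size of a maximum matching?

3

Unit-capacity flow: source→left, listed edges, right→sink; max matching = max flow.
Augmenting path P1→Q3 (+1); matched 1.
Augmenting path P2→Q1 (+1); matched 2.
Augmenting path P3→Q4 (+1); matched 3.
No augmenting path remains; maximum matching = 3.
König certificate: {P1, P2, Q4} is a vertex cover of size 3 (every listed pair touches it), so no matching can be larger.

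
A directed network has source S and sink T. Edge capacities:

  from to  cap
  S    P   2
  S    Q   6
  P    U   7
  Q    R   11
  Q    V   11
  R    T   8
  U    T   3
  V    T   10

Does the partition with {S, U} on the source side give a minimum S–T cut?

No — its capacity is 11, but the minimum cut has capacity 8.

Given cut capacity: 2 + 6 + 3 = 11.
Augment S→P→U→T: bottleneck 2, flow now 2.
Augment S→Q→R→T: bottleneck 6, flow now 8.
No augmenting path remains; maximum flow = 8.
In the residual graph, reachable from S: {S}.
Min-cut edges: S→P (2), S→Q (6); capacity 2 + 6 = 8.
Cut capacity 11 exceeds the max flow 8, so it is not minimum.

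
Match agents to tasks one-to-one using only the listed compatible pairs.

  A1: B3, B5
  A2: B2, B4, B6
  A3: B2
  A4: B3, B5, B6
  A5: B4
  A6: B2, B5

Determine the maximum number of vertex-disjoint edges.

Unit-capacity flow: source→left, listed edges, right→sink; max matching = max flow.
Augmenting path A1→B3 (+1); matched 1.
Augmenting path A2→B2 (+1); matched 2.
Augmenting path A4→B5 (+1); matched 3.
Augmenting path A5→B4 (+1); matched 4.
Augmenting path A3→B2→A2→B6 (+1); matched 5.
No augmenting path remains; maximum matching = 5.
König certificate: {B2, B3, B4, B5, B6} is a vertex cover of size 5 (every listed pair touches it), so no matching can be larger.

5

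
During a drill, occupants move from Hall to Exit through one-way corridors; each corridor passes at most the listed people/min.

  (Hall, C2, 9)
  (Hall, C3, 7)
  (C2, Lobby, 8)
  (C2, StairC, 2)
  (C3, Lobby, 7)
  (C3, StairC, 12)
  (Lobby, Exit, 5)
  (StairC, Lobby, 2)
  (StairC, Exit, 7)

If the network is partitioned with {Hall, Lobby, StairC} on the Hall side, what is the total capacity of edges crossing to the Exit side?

Edges leaving {Hall, Lobby, StairC}: Hall→C2 (9), Hall→C3 (7), Lobby→Exit (5), StairC→Exit (7).
Cut capacity = 9 + 7 + 5 + 7 = 28.

28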